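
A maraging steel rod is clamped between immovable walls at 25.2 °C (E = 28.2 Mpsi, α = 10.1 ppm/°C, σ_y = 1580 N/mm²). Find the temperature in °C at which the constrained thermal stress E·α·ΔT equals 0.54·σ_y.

460 °C

E = 28.2 Mpsi = 194.4 GPa.
σ_y = 1580 N/mm² = 1580 MPa.
E·α·ΔT = 853.2 MPa ⇒ ΔT = 853.2 / (194.4×10³ × 10.1×10⁻⁶) = 434.5 K.
T = 25.2 + 434.5 = 459.7 °C.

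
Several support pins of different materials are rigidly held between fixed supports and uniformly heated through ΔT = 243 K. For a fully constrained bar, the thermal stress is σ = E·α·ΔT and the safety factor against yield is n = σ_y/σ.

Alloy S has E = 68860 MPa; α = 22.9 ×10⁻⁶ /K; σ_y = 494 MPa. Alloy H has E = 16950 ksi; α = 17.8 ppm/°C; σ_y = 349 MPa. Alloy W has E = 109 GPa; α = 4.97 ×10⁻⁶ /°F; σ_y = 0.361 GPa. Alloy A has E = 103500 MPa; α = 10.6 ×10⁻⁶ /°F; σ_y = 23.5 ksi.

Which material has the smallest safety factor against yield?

Per material, after unit conversion:
  alloy S: E = 68.86, α = 22.9, σ_y = 494.0 → σ = 383 MPa, n = 1.29
  alloy H: E = 116.9, α = 17.8, σ_y = 349.0 → σ = 505 MPa, n = 0.690
  alloy W: E = 109.0, α = 8.95, σ_y = 361.0 → σ = 237 MPa, n = 1.52
  alloy A: E = 103.5, α = 19.1, σ_y = 162.0 → σ = 480 MPa, n = 0.338
The minimum is alloy A at n = 0.338.

alloy A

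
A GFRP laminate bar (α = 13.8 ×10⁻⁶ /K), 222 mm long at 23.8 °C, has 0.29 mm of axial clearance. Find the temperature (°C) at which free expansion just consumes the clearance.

α·L₀·ΔT = 0.29 mm ⇒ ΔT = 0.29 / (13.8×10⁻⁶ × 222.0) = 94.66 K.
T = 23.8 + 94.66 = 118.5 °C.

118 °C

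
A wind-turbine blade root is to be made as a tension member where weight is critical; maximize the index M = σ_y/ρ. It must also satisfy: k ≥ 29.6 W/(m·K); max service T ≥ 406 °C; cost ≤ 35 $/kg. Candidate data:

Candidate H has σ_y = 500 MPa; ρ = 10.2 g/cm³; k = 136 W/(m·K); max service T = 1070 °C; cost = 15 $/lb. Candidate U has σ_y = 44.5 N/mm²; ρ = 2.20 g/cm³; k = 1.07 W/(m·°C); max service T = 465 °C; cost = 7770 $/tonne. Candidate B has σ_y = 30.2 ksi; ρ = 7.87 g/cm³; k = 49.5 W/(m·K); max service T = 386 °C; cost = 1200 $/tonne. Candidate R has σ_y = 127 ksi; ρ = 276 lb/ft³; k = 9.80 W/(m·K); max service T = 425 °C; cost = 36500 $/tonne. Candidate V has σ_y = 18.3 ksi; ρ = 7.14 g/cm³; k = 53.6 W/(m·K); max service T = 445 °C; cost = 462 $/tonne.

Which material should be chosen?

Screen on constraints: k ≥ 29.6 W/(m·K); max service T ≥ 406 °C; cost ≤ 35 $/kg. Survivors: candidate H, candidate V.
Putting every candidate on a common basis:
  candidate H: σ_y = 500.0 MPa, ρ = 10200 kg/m³
  candidate V: σ_y = 126.2 MPa, ρ = 7140 kg/m³
  candidate H: M = 49.0 kN·m/kg
  candidate V: M = 17.7 kN·m/kg
Candidate H ranks first.

candidate H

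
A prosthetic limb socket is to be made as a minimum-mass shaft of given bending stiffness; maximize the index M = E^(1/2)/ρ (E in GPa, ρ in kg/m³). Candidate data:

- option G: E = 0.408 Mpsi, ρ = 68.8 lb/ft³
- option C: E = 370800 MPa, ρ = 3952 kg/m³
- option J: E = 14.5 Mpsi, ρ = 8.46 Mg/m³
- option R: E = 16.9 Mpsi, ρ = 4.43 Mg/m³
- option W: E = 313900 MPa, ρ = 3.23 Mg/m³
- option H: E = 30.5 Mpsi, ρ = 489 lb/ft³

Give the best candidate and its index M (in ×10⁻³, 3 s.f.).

option W, M = 5.49×10⁻³

In SI units:
  option G: E = 2.813 GPa, ρ = 1102 kg/m³
  option C: E = 370.8 GPa, ρ = 3952 kg/m³
  option J: E = 99.97 GPa, ρ = 8460 kg/m³
  option R: E = 116.5 GPa, ρ = 4430 kg/m³
  option W: E = 313.9 GPa, ρ = 3230 kg/m³
  option H: E = 210.3 GPa, ρ = 7833 kg/m³
  option W: M = 5.49×10⁻³
  option C: M = 4.87×10⁻³
  option R: M = 2.44×10⁻³
  option H: M = 1.85×10⁻³
  option G: M = 1.52×10⁻³
  option J: M = 1.18×10⁻³
Option W has the largest M.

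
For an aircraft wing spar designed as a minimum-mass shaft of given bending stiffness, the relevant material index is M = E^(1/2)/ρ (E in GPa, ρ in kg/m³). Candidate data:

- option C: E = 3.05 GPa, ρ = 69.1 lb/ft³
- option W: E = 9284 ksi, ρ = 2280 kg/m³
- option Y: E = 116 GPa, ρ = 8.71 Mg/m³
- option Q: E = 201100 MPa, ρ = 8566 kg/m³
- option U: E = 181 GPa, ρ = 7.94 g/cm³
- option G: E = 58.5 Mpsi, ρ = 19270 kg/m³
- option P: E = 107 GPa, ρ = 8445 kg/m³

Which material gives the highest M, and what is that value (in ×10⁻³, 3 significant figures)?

option W, M = 3.51×10⁻³

Convert each candidate to consistent units, then evaluate M:
  option C: E = 3.050 GPa, ρ = 1107 kg/m³
  option W: E = 64.01 GPa, ρ = 2280 kg/m³
  option Y: E = 116.0 GPa, ρ = 8710 kg/m³
  option Q: E = 201.1 GPa, ρ = 8566 kg/m³
  option U: E = 181.0 GPa, ρ = 7940 kg/m³
  option G: E = 403.3 GPa, ρ = 19270 kg/m³
  option P: E = 107.0 GPa, ρ = 8445 kg/m³
  option W: M = 3.51×10⁻³
  option U: M = 1.69×10⁻³
  option Q: M = 1.66×10⁻³
  option C: M = 1.58×10⁻³
  option Y: M = 1.24×10⁻³
  option P: M = 1.22×10⁻³
  option G: M = 1.04×10⁻³
Option W has the largest M.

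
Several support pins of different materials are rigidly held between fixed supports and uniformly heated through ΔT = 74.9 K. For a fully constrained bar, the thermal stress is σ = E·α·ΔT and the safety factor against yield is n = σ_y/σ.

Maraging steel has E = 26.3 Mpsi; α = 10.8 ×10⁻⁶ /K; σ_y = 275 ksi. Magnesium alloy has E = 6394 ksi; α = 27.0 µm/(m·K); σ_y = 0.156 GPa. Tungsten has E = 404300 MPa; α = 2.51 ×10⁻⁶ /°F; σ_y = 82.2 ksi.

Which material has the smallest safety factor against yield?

Converting E to GPa, α to ×10⁻⁶/K, σ_y to MPa, then σ and n for each:
  maraging steel: E = 181.3, α = 10.8, σ_y = 1896 → σ = 147 MPa, n = 12.9
  magnesium alloy: E = 44.09, α = 27.0, σ_y = 156.0 → σ = 89.2 MPa, n = 1.75
  tungsten: E = 404.3, α = 4.52, σ_y = 566.7 → σ = 137 MPa, n = 4.14
Magnesium alloy has the lowest safety factor, n = 1.75.

magnesium alloy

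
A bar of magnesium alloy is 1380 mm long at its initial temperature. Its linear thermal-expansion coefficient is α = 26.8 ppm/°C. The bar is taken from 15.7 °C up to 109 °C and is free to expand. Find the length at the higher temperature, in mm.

ΔT = 109 − 15.7 = 93.30 K.
ΔL = α·L₀·ΔT = 26.8×10⁻⁶ × 1380 mm × 93.30 K = 3.45 mm.
L = L₀ + ΔL = 1380 + 3.45 = 1383.5 mm.

1383.5 mm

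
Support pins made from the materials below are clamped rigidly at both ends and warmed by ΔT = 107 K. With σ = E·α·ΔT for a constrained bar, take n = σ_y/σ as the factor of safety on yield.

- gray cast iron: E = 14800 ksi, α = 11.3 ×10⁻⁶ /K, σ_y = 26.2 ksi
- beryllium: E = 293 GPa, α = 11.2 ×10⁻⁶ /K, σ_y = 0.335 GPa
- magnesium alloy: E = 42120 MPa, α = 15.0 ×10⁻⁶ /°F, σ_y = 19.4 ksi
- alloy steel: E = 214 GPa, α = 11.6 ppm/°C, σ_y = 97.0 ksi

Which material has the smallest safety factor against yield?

Per material, after unit conversion:
  gray cast iron: E = 102.0, α = 11.3, σ_y = 180.6 → σ = 123 MPa, n = 1.46
  beryllium: E = 293.0, α = 11.2, σ_y = 335.0 → σ = 351 MPa, n = 0.954
  magnesium alloy: E = 42.12, α = 27.0, σ_y = 133.8 → σ = 122 MPa, n = 1.10
  alloy steel: E = 214.0, α = 11.6, σ_y = 668.8 → σ = 266 MPa, n = 2.52
Beryllium has the lowest safety factor, n = 0.954.

beryllium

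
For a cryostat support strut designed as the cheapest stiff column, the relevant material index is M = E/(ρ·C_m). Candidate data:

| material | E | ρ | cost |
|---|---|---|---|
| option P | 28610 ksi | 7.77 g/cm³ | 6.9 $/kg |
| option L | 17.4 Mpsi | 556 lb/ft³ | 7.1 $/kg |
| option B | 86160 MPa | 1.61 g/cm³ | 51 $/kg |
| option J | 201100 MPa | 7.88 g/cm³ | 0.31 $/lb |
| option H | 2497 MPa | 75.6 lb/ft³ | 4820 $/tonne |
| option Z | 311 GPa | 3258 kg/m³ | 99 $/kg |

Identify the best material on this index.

option J

Normalizing units and computing the index:
  option P: E = 197.3 GPa, ρ = 7770 kg/m³, cost = 6.900 $/kg
  option L: E = 120.0 GPa, ρ = 8906 kg/m³, cost = 7.100 $/kg
  option B: E = 86.16 GPa, ρ = 1610 kg/m³, cost = 51.00 $/kg
  option J: E = 201.1 GPa, ρ = 7880 kg/m³, cost = 0.6834 $/kg
  option H: E = 2.497 GPa, ρ = 1211 kg/m³, cost = 4.820 $/kg
  option Z: E = 311.0 GPa, ρ = 3258 kg/m³, cost = 99.00 $/kg
  option J: M = 37.3 MN·m per $
  option P: M = 3.68 MN·m per $
  option L: M = 1.90 MN·m per $
  option B: M = 1.05 MN·m per $
  option Z: M = 0.964 MN·m per $
  option H: M = 0.428 MN·m per $
Option J has the largest M.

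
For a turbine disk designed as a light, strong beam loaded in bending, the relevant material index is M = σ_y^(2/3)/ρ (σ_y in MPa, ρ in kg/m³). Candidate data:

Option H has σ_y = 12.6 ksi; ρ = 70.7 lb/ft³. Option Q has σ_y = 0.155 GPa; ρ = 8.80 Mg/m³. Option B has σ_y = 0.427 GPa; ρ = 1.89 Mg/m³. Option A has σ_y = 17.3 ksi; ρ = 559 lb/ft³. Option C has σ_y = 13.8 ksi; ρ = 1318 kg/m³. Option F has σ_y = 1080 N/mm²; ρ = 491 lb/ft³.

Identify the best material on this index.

After converting to SI:
  option H: σ_y = 86.87 MPa, ρ = 1133 kg/m³
  option Q: σ_y = 155.0 MPa, ρ = 8800 kg/m³
  option B: σ_y = 427.0 MPa, ρ = 1890 kg/m³
  option A: σ_y = 119.3 MPa, ρ = 8954 kg/m³
  option C: σ_y = 95.15 MPa, ρ = 1318 kg/m³
  option F: σ_y = 1080 MPa, ρ = 7865 kg/m³
  option B: M = 30.0×10⁻³
  option H: M = 17.3×10⁻³
  option C: M = 15.8×10⁻³
  option F: M = 13.4×10⁻³
  option Q: M = 3.28×10⁻³
  option A: M = 2.71×10⁻³
The maximum is for option B.

option B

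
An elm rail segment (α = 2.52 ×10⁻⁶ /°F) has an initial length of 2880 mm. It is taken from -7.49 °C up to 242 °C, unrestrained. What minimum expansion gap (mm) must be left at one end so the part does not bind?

3.26 mm

Convert α: 2.52×10⁻⁶/°F × (9/5) = 4.54×10⁻⁶/K.
ΔT = 242 − (-7.49) = 249.5 K.
ΔL = α·L₀·ΔT = 4.54×10⁻⁶ × 2880 mm × 249.5 K = 3.26 mm.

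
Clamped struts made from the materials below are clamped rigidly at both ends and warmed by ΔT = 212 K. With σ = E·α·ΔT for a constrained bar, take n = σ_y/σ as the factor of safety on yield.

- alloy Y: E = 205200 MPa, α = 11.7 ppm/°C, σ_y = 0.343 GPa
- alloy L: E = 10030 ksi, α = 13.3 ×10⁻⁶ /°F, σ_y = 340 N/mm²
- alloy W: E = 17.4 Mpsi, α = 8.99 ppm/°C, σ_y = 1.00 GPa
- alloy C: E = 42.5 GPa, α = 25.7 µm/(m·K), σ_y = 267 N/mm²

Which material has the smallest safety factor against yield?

alloy Y

In consistent units (E in GPa, α in ×10⁻⁶/K, σ_y in MPa):
  alloy Y: E = 205.2, α = 11.7, σ_y = 343.0 → σ = 509 MPa, n = 0.674
  alloy L: E = 69.15, α = 23.9, σ_y = 340.0 → σ = 351 MPa, n = 0.969
  alloy W: E = 120.0, α = 8.99, σ_y = 1000 → σ = 229 MPa, n = 4.37
  alloy C: E = 42.50, α = 25.7, σ_y = 267.0 → σ = 232 MPa, n = 1.15
Alloy Y has the lowest safety factor, n = 0.674.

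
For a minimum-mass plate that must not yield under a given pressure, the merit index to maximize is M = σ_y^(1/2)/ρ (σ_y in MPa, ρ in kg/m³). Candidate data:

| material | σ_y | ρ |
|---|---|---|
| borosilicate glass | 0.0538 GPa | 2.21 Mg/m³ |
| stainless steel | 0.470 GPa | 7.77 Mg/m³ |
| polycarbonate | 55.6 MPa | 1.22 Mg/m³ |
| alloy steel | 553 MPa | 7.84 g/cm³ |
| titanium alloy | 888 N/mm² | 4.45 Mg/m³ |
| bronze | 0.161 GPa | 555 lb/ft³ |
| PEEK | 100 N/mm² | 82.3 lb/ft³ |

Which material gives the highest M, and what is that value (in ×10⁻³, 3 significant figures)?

PEEK, M = 7.59×10⁻³

In SI units:
  borosilicate glass: σ_y = 53.80 MPa, ρ = 2210 kg/m³
  stainless steel: σ_y = 470.0 MPa, ρ = 7770 kg/m³
  polycarbonate: σ_y = 55.60 MPa, ρ = 1220 kg/m³
  alloy steel: σ_y = 553.0 MPa, ρ = 7840 kg/m³
  titanium alloy: σ_y = 888.0 MPa, ρ = 4450 kg/m³
  bronze: σ_y = 161.0 MPa, ρ = 8890 kg/m³
  PEEK: σ_y = 100.0 MPa, ρ = 1318 kg/m³
  PEEK: M = 7.59×10⁻³
  titanium alloy: M = 6.70×10⁻³
  polycarbonate: M = 6.11×10⁻³
  borosilicate glass: M = 3.32×10⁻³
  alloy steel: M = 3.00×10⁻³
  stainless steel: M = 2.79×10⁻³
  bronze: M = 1.43×10⁻³
Highest index: PEEK.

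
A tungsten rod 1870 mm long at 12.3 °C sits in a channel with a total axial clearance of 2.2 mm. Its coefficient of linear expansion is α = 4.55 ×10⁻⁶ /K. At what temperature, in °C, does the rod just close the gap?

α·L₀·ΔT = 2.2 mm ⇒ ΔT = 2.2 / (4.55×10⁻⁶ × 1870.0) = 258.6 K.
T = 12.3 + 258.6 = 270.9 °C.

271 °C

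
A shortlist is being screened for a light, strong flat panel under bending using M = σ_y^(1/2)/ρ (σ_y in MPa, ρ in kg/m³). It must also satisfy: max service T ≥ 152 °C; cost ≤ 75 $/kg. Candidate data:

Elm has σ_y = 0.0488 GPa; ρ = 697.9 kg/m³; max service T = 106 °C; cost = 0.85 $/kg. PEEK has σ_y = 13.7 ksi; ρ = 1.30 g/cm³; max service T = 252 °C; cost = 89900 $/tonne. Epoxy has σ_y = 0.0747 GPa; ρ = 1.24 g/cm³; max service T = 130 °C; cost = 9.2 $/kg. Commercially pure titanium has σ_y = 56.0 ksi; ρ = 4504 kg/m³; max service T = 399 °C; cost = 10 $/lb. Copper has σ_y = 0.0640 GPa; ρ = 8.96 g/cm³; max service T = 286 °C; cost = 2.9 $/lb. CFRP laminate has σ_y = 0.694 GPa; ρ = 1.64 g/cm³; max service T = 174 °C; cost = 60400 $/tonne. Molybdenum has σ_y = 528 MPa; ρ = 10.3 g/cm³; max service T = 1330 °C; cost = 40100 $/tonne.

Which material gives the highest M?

Screen on constraints: max service T ≥ 152 °C; cost ≤ 75 $/kg. Survivors: commercially pure titanium, copper, CFRP laminate, molybdenum.
After converting to SI:
  commercially pure titanium: σ_y = 386.1 MPa, ρ = 4504 kg/m³
  copper: σ_y = 64.00 MPa, ρ = 8960 kg/m³
  CFRP laminate: σ_y = 694.0 MPa, ρ = 1640 kg/m³
  molybdenum: σ_y = 528.0 MPa, ρ = 10300 kg/m³
  CFRP laminate: M = 16.1×10⁻³
  commercially pure titanium: M = 4.36×10⁻³
  molybdenum: M = 2.23×10⁻³
  copper: M = 0.893×10⁻³
Highest index: CFRP laminate.

CFRP laminate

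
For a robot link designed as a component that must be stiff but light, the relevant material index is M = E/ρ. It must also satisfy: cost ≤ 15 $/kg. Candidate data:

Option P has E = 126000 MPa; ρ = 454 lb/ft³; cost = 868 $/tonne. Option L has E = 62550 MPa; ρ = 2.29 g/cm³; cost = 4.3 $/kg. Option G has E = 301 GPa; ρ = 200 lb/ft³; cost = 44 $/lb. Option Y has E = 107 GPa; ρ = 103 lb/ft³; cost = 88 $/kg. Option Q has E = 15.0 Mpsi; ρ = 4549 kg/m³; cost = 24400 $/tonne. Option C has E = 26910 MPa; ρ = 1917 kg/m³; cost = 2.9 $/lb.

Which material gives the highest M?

Screen on constraints: cost ≤ 15 $/kg. Survivors: option P, option L, option C.
In SI units:
  option P: E = 126.0 GPa, ρ = 7272 kg/m³
  option L: E = 62.55 GPa, ρ = 2290 kg/m³
  option C: E = 26.91 GPa, ρ = 1917 kg/m³
  option L: M = 27.3 MN·m/kg
  option P: M = 17.3 MN·m/kg
  option C: M = 14.0 MN·m/kg
The maximum is for option L.

option L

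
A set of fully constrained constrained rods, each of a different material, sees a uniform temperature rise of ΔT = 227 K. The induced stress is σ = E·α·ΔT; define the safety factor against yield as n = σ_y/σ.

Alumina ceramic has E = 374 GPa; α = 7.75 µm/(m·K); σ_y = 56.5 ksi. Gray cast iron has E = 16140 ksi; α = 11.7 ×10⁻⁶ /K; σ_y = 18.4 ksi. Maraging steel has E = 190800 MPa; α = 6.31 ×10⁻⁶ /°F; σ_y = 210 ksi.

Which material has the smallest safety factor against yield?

In consistent units (E in GPa, α in ×10⁻⁶/K, σ_y in MPa):
  alumina ceramic: E = 374.0, α = 7.75, σ_y = 389.6 → σ = 658 MPa, n = 0.592
  gray cast iron: E = 111.3, α = 11.7, σ_y = 126.9 → σ = 296 MPa, n = 0.429
  maraging steel: E = 190.8, α = 11.4, σ_y = 1448 → σ = 492 MPa, n = 2.94
The minimum is gray cast iron at n = 0.429.

gray cast iron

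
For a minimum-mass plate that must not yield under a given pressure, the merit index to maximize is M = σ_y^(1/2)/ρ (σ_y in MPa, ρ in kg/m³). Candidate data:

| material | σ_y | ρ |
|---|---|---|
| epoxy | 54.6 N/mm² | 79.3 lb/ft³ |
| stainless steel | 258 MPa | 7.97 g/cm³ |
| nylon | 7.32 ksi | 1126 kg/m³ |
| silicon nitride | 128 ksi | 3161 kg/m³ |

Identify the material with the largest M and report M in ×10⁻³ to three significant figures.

In SI units:
  epoxy: σ_y = 54.60 MPa, ρ = 1270 kg/m³
  stainless steel: σ_y = 258.0 MPa, ρ = 7970 kg/m³
  nylon: σ_y = 50.47 MPa, ρ = 1126 kg/m³
  silicon nitride: σ_y = 882.5 MPa, ρ = 3161 kg/m³
  silicon nitride: M = 9.40×10⁻³
  nylon: M = 6.31×10⁻³
  epoxy: M = 5.82×10⁻³
  stainless steel: M = 2.02×10⁻³
Silicon nitride has the largest M.

silicon nitride, M = 9.40×10⁻³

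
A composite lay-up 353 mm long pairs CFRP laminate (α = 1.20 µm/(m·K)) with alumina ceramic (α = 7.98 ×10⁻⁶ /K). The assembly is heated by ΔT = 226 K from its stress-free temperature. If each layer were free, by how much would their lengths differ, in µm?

541 µm

Δα = |1.20 − 7.98|×10⁻⁶/K = 6.78×10⁻⁶/K.
ΔL_mismatch = Δα·L·ΔT = 6.78×10⁻⁶ × 353.0 mm × 226.0 K = 541 µm.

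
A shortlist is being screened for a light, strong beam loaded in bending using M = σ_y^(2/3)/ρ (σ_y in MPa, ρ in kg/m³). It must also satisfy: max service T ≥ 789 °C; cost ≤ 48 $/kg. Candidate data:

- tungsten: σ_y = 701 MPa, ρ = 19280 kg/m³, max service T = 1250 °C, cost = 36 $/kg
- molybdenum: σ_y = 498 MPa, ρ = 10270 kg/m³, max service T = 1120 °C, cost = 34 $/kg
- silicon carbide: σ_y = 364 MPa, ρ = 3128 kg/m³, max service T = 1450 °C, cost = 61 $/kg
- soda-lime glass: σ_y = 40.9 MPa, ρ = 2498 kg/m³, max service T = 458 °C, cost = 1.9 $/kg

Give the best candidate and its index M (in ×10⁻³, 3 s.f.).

Screen on constraints: max service T ≥ 789 °C; cost ≤ 48 $/kg. Survivors: tungsten, molybdenum.
Evaluate M for each candidate:
  molybdenum: M = 6.12×10⁻³
  tungsten: M = 4.09×10⁻³
Molybdenum has the largest M.

molybdenum, M = 6.12×10⁻³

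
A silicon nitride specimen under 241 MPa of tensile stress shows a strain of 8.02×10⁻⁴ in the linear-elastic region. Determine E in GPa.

300 GPa

E = σ/ε = 241 MPa / 8.02×10⁻⁴ = 300500 MPa = 300 GPa.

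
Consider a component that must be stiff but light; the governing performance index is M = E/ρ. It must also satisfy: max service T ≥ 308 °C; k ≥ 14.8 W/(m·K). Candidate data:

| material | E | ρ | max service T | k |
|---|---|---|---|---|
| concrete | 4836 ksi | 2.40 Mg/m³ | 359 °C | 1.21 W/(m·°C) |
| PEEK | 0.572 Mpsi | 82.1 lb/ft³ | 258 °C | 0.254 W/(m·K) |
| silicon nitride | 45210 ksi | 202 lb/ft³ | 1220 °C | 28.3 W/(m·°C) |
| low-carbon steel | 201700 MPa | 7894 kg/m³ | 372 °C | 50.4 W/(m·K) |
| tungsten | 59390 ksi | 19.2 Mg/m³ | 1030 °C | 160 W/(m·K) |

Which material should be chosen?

Screen on constraints: max service T ≥ 308 °C; k ≥ 14.8 W/(m·K). Survivors: silicon nitride, low-carbon steel, tungsten.
Normalizing units and computing the index:
  silicon nitride: E = 311.7 GPa, ρ = 3236 kg/m³
  low-carbon steel: E = 201.7 GPa, ρ = 7894 kg/m³
  tungsten: E = 409.5 GPa, ρ = 19200 kg/m³
  silicon nitride: M = 96.3 MN·m/kg
  low-carbon steel: M = 25.6 MN·m/kg
  tungsten: M = 21.3 MN·m/kg
Silicon nitride has the largest M.

silicon nitride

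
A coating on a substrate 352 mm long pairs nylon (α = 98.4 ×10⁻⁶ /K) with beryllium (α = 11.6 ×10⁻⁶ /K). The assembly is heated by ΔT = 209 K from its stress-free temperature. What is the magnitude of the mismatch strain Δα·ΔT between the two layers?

Δα = |98.4 − 11.6|×10⁻⁶/K = 86.8×10⁻⁶/K.
Mismatch strain = Δα·ΔT = 86.8×10⁻⁶ × 209.0 = 0.0181.

0.0181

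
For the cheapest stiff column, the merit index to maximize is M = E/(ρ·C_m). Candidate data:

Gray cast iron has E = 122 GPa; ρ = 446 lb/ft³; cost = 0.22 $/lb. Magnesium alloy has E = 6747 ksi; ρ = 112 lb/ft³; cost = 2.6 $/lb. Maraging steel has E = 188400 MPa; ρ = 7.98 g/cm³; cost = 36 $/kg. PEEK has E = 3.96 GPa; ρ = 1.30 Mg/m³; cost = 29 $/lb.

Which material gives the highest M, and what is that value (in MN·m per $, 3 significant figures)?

gray cast iron, M = 35.2 MN·m per $

Convert each candidate to consistent units, then evaluate M:
  gray cast iron: E = 122.0 GPa, ρ = 7144 kg/m³, cost = 0.4850 $/kg
  magnesium alloy: E = 46.52 GPa, ρ = 1794 kg/m³, cost = 5.732 $/kg
  maraging steel: E = 188.4 GPa, ρ = 7980 kg/m³, cost = 36.00 $/kg
  PEEK: E = 3.960 GPa, ρ = 1300 kg/m³, cost = 63.93 $/kg
  gray cast iron: M = 35.2 MN·m per $
  magnesium alloy: M = 4.52 MN·m per $
  maraging steel: M = 0.656 MN·m per $
  PEEK: M = 0.0476 MN·m per $
Gray cast iron has the largest M.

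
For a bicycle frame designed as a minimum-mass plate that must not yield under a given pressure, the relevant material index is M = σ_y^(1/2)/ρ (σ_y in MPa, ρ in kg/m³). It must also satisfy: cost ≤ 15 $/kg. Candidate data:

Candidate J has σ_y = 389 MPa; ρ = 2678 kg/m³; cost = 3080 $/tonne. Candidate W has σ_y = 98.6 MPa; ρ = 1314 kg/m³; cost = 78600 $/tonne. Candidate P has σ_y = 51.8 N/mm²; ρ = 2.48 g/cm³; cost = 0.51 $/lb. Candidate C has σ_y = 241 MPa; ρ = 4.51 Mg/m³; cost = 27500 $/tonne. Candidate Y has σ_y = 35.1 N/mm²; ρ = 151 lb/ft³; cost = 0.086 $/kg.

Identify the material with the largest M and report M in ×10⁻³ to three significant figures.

candidate J, M = 7.36×10⁻³

Screen on constraints: cost ≤ 15 $/kg. Survivors: candidate J, candidate P, candidate Y.
Normalizing units and computing the index:
  candidate J: σ_y = 389.0 MPa, ρ = 2678 kg/m³
  candidate P: σ_y = 51.80 MPa, ρ = 2480 kg/m³
  candidate Y: σ_y = 35.10 MPa, ρ = 2419 kg/m³
  candidate J: M = 7.36×10⁻³
  candidate P: M = 2.90×10⁻³
  candidate Y: M = 2.45×10⁻³
The maximum is for candidate J.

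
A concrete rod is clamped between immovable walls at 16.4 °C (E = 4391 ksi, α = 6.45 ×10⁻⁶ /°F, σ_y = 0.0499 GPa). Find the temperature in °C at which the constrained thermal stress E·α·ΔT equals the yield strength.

E = 4391 ksi = 30.27 GPa.
α = 6.45×10⁻⁶/°F × 9/5 = 11.6×10⁻⁶/K.
σ_y = 0.0499 GPa = 49.90 MPa.
E·α·ΔT = 49.90 MPa ⇒ ΔT = 49.90 / (30.27×10³ × 11.6×10⁻⁶) = 142.0 K.
T = 16.4 + 142.0 = 158.4 °C.

158 °C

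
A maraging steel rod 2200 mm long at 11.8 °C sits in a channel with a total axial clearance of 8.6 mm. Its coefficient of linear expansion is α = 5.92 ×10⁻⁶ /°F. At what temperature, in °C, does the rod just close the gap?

379 °C

α = 5.92×10⁻⁶/°F × 9/5 = 10.7×10⁻⁶/K.
α·L₀·ΔT = 8.6 mm ⇒ ΔT = 8.6 / (10.7×10⁻⁶ × 2200.0) = 366.8 K.
T = 11.8 + 366.8 = 378.6 °C.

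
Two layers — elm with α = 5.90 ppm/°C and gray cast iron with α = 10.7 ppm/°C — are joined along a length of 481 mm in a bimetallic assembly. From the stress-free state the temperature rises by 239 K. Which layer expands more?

gray cast iron

α(elm) = 5.90×10⁻⁶/K vs α(gray cast iron) = 10.7×10⁻⁶/K.
Higher α expands more for the same ΔT: gray cast iron.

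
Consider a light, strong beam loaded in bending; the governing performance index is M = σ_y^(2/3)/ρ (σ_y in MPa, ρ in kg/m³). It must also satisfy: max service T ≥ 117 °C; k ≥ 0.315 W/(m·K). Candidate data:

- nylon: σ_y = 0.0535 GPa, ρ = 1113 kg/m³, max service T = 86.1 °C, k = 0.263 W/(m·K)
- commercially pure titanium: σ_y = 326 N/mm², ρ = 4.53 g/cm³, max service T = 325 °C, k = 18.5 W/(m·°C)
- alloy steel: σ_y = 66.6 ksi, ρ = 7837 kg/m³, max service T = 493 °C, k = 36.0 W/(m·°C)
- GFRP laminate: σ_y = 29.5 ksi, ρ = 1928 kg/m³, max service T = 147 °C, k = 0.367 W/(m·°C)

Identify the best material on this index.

GFRP laminate

Screen on constraints: max service T ≥ 117 °C; k ≥ 0.315 W/(m·K). Survivors: commercially pure titanium, alloy steel, GFRP laminate.
After converting to SI:
  commercially pure titanium: σ_y = 326.0 MPa, ρ = 4530 kg/m³
  alloy steel: σ_y = 459.2 MPa, ρ = 7837 kg/m³
  GFRP laminate: σ_y = 203.4 MPa, ρ = 1928 kg/m³
  GFRP laminate: M = 17.9×10⁻³
  commercially pure titanium: M = 10.5×10⁻³
  alloy steel: M = 7.59×10⁻³
GFRP laminate has the largest M.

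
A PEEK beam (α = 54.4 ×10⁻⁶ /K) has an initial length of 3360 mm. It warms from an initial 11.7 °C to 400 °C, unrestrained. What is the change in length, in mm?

ΔT = 400 − 11.7 = 388.3 K.
ΔL = α·L₀·ΔT = 54.4×10⁻⁶ × 3360 mm × 388.3 K = 71.0 mm.

71.0 mm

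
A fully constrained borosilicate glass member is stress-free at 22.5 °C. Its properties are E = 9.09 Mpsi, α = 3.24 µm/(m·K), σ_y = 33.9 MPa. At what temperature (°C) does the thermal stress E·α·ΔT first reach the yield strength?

189 °C

E = 9.09 Mpsi = 62.67 GPa.
E·α·ΔT = 33.90 MPa ⇒ ΔT = 33.90 / (62.67×10³ × 3.24×10⁻⁶) = 166.9 K.
T = 22.5 + 166.9 = 189.4 °C.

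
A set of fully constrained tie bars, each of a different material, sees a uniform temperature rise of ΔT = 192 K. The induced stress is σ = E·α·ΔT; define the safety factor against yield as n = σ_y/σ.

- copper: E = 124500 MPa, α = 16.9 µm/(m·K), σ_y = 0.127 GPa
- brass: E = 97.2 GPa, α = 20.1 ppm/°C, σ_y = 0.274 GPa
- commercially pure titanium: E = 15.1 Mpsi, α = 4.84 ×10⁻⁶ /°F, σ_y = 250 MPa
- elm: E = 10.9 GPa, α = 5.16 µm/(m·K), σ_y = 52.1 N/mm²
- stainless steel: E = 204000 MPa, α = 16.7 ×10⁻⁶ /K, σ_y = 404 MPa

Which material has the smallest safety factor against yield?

copper

With everything in SI (GPa, ×10⁻⁶/K, MPa):
  copper: E = 124.5, α = 16.9, σ_y = 127.0 → σ = 404 MPa, n = 0.314
  brass: E = 97.20, α = 20.1, σ_y = 274.0 → σ = 375 MPa, n = 0.730
  commercially pure titanium: E = 104.1, α = 8.71, σ_y = 250.0 → σ = 174 MPa, n = 1.44
  elm: E = 10.90, α = 5.16, σ_y = 52.10 → σ = 10.8 MPa, n = 4.82
  stainless steel: E = 204.0, α = 16.7, σ_y = 404.0 → σ = 654 MPa, n = 0.618
The minimum is copper at n = 0.314.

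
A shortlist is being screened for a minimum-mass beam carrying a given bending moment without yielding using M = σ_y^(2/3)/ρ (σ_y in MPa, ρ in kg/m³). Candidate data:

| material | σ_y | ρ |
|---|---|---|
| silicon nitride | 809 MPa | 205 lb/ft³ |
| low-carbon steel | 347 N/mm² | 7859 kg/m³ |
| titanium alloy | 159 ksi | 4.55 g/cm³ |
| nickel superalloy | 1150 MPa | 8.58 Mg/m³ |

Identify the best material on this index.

silicon nitride

Convert each candidate to consistent units, then evaluate M:
  silicon nitride: σ_y = 809.0 MPa, ρ = 3284 kg/m³
  low-carbon steel: σ_y = 347.0 MPa, ρ = 7859 kg/m³
  titanium alloy: σ_y = 1096 MPa, ρ = 4550 kg/m³
  nickel superalloy: σ_y = 1150 MPa, ρ = 8580 kg/m³
  silicon nitride: M = 26.4×10⁻³
  titanium alloy: M = 23.4×10⁻³
  nickel superalloy: M = 12.8×10⁻³
  low-carbon steel: M = 6.28×10⁻³
Silicon nitride has the largest M.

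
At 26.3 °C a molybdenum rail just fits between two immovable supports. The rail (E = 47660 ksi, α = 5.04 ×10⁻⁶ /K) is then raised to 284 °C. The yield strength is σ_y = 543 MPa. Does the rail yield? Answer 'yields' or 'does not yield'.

E = 47660 ksi = 328.6 GPa.
ΔT = 257.7 K. Constrained thermal stress σ = E·α·ΔT = 328.6×10³ MPa × 5.04×10⁻⁶ × 257.7 = 427 MPa (compressive).
Compare to σ_y = 543 MPa: σ < σ_y, so it does not yield.

does not yield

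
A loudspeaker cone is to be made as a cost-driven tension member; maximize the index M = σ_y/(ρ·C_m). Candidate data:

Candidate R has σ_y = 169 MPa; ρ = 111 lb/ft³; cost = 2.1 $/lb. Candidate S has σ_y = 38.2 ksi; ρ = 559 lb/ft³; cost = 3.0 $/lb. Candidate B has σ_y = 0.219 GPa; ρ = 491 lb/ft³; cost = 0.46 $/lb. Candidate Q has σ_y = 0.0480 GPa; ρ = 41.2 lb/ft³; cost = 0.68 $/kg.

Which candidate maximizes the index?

candidate Q

Putting every candidate on a common basis:
  candidate R: σ_y = 169.0 MPa, ρ = 1778 kg/m³, cost = 4.630 $/kg
  candidate S: σ_y = 263.4 MPa, ρ = 8954 kg/m³, cost = 6.614 $/kg
  candidate B: σ_y = 219.0 MPa, ρ = 7865 kg/m³, cost = 1.014 $/kg
  candidate Q: σ_y = 48.00 MPa, ρ = 660.0 kg/m³, cost = 0.6800 $/kg
  candidate Q: M = 107 kN·m per $
  candidate B: M = 27.5 kN·m per $
  candidate R: M = 20.5 kN·m per $
  candidate S: M = 4.45 kN·m per $
Candidate Q has the largest M.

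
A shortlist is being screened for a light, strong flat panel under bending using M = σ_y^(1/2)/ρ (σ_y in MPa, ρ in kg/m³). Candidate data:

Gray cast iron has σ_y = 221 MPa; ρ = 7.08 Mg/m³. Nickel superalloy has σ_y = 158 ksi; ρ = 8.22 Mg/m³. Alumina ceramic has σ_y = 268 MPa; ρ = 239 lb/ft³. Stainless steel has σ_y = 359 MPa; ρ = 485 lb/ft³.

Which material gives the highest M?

alumina ceramic

Convert each candidate to consistent units, then evaluate M:
  gray cast iron: σ_y = 221.0 MPa, ρ = 7080 kg/m³
  nickel superalloy: σ_y = 1089 MPa, ρ = 8220 kg/m³
  alumina ceramic: σ_y = 268.0 MPa, ρ = 3828 kg/m³
  stainless steel: σ_y = 359.0 MPa, ρ = 7769 kg/m³
  alumina ceramic: M = 4.28×10⁻³
  nickel superalloy: M = 4.02×10⁻³
  stainless steel: M = 2.44×10⁻³
  gray cast iron: M = 2.10×10⁻³
Alumina ceramic has the largest M.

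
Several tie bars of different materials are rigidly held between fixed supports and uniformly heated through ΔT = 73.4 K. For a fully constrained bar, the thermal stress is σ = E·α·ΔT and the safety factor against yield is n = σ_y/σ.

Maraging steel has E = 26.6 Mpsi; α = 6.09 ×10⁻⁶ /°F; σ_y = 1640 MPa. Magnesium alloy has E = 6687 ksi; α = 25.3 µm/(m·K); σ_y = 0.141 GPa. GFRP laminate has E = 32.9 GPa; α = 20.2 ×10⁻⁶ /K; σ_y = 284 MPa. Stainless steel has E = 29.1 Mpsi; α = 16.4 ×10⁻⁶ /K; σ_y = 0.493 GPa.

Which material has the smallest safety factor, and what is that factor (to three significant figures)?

magnesium alloy, n = 1.65

With everything in SI (GPa, ×10⁻⁶/K, MPa):
  maraging steel: E = 183.4, α = 11.0, σ_y = 1640 → σ = 148 MPa, n = 11.1
  magnesium alloy: E = 46.11, α = 25.3, σ_y = 141.0 → σ = 85.6 MPa, n = 1.65
  GFRP laminate: E = 32.90, α = 20.2, σ_y = 284.0 → σ = 48.8 MPa, n = 5.82
  stainless steel: E = 200.6, α = 16.4, σ_y = 493.0 → σ = 242 MPa, n = 2.04
Smallest n: magnesium alloy with n = 1.65.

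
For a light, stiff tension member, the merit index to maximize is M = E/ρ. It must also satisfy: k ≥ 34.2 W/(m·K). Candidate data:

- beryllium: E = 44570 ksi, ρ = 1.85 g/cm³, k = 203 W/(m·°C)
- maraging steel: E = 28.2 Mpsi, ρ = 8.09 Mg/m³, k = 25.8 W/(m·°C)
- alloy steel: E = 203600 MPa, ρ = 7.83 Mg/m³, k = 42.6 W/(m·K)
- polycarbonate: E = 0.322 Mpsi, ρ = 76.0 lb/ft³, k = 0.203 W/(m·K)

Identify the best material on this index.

Screen on constraints: k ≥ 34.2 W/(m·K). Survivors: beryllium, alloy steel.
Normalizing units and computing the index:
  beryllium: E = 307.3 GPa, ρ = 1850 kg/m³
  alloy steel: E = 203.6 GPa, ρ = 7830 kg/m³
  beryllium: M = 166 MN·m/kg
  alloy steel: M = 26.0 MN·m/kg
Beryllium has the largest M.

beryllium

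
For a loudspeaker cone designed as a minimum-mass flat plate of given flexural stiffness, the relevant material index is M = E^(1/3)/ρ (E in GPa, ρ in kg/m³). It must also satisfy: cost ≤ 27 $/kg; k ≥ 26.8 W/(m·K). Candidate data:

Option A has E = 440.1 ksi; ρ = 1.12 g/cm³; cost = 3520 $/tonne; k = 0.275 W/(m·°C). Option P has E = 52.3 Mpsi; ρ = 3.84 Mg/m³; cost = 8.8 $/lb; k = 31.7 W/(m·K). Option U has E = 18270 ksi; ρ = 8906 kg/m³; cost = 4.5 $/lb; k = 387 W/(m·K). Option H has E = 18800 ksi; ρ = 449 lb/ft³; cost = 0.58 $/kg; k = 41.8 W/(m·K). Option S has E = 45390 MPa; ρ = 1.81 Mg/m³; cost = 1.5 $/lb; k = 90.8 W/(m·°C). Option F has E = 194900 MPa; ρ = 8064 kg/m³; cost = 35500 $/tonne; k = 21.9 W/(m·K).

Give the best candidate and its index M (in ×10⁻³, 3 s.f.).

Screen on constraints: cost ≤ 27 $/kg; k ≥ 26.8 W/(m·K). Survivors: option P, option U, option H, option S.
Convert each candidate to consistent units, then evaluate M:
  option P: E = 360.6 GPa, ρ = 3840 kg/m³
  option U: E = 126.0 GPa, ρ = 8906 kg/m³
  option H: E = 129.6 GPa, ρ = 7192 kg/m³
  option S: E = 45.39 GPa, ρ = 1810 kg/m³
  option S: M = 1.97×10⁻³
  option P: M = 1.85×10⁻³
  option H: M = 0.704×10⁻³
  option U: M = 0.563×10⁻³
Highest index: option S.

option S, M = 1.97×10⁻³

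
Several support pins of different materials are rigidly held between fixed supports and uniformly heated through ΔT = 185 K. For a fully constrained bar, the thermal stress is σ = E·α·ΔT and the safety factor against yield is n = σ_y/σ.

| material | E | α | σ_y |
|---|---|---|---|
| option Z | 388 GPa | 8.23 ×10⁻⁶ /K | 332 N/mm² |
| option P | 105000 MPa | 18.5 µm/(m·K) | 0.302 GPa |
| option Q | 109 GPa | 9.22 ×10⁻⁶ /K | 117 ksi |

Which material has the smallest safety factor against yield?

Converting E to GPa, α to ×10⁻⁶/K, σ_y to MPa, then σ and n for each:
  option Z: E = 388.0, α = 8.23, σ_y = 332.0 → σ = 591 MPa, n = 0.562
  option P: E = 105.0, α = 18.5, σ_y = 302.0 → σ = 359 MPa, n = 0.840
  option Q: E = 109.0, α = 9.22, σ_y = 806.7 → σ = 186 MPa, n = 4.34
Option Z has the lowest safety factor, n = 0.562.

option Z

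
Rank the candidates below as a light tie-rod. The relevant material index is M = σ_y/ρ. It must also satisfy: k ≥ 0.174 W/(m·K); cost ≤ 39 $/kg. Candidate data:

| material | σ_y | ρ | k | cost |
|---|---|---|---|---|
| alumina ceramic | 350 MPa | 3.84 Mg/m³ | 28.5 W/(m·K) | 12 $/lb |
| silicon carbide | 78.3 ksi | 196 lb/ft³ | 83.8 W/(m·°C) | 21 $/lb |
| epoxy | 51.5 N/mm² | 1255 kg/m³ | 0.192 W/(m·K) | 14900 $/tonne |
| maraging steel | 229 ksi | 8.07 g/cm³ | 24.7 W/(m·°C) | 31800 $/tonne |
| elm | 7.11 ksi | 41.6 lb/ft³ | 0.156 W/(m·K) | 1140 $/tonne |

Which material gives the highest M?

maraging steel

Screen on constraints: k ≥ 0.174 W/(m·K); cost ≤ 39 $/kg. Survivors: alumina ceramic, epoxy, maraging steel.
In SI units:
  alumina ceramic: σ_y = 350.0 MPa, ρ = 3840 kg/m³
  epoxy: σ_y = 51.50 MPa, ρ = 1255 kg/m³
  maraging steel: σ_y = 1579 MPa, ρ = 8070 kg/m³
  maraging steel: M = 196 kN·m/kg
  alumina ceramic: M = 91.1 kN·m/kg
  epoxy: M = 41.0 kN·m/kg
Highest index: maraging steel.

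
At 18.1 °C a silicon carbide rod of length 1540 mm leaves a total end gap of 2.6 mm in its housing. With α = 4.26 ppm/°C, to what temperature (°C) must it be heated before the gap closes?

414 °C

α·L₀·ΔT = 2.6 mm ⇒ ΔT = 2.6 / (4.26×10⁻⁶ × 1540.0) = 396.3 K.
T = 18.1 + 396.3 = 414.4 °C.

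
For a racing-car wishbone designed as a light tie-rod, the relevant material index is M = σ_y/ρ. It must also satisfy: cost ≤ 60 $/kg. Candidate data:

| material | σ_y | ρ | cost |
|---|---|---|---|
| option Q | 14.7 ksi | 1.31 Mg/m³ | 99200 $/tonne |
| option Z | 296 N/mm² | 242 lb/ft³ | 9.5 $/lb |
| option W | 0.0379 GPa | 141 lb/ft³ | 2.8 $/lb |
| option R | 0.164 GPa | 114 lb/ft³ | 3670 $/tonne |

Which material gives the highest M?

Screen on constraints: cost ≤ 60 $/kg. Survivors: option Z, option W, option R.
After converting to SI:
  option Z: σ_y = 296.0 MPa, ρ = 3876 kg/m³
  option W: σ_y = 37.90 MPa, ρ = 2259 kg/m³
  option R: σ_y = 164.0 MPa, ρ = 1826 kg/m³
  option R: M = 89.8 kN·m/kg
  option Z: M = 76.4 kN·m/kg
  option W: M = 16.8 kN·m/kg
Option R ranks first.

option R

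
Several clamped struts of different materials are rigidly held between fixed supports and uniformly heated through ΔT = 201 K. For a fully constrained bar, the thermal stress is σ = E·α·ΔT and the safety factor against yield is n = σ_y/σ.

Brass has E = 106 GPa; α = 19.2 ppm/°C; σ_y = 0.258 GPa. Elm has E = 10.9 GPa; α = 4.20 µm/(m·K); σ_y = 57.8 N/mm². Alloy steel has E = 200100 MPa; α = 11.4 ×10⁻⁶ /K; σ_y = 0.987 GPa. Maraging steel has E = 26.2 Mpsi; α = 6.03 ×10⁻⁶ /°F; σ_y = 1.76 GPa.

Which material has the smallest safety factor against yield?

Per material, after unit conversion:
  brass: E = 106.0, α = 19.2, σ_y = 258.0 → σ = 409 MPa, n = 0.631
  elm: E = 10.90, α = 4.20, σ_y = 57.80 → σ = 9.20 MPa, n = 6.28
  alloy steel: E = 200.1, α = 11.4, σ_y = 987.0 → σ = 459 MPa, n = 2.15
  maraging steel: E = 180.6, α = 10.9, σ_y = 1760 → σ = 394 MPa, n = 4.47
The minimum is brass at n = 0.631.

brass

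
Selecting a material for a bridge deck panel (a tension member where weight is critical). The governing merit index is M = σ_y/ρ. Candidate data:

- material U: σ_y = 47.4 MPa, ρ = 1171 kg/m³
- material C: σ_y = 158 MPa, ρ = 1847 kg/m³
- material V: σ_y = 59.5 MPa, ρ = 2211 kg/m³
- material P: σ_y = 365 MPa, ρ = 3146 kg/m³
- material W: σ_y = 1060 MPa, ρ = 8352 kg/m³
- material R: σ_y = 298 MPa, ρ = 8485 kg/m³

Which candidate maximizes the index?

material W

Evaluate M for each candidate:
  material W: M = 127 kN·m/kg
  material P: M = 116 kN·m/kg
  material C: M = 85.5 kN·m/kg
  material U: M = 40.5 kN·m/kg
  material R: M = 35.1 kN·m/kg
  material V: M = 26.9 kN·m/kg
Material W ranks first.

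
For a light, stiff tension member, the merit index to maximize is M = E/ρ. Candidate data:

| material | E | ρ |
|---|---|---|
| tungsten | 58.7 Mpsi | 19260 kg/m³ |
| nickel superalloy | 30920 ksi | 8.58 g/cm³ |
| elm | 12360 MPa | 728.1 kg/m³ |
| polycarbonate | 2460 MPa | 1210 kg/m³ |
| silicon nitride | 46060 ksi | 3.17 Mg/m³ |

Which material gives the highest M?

silicon nitride

Convert each candidate to consistent units, then evaluate M:
  tungsten: E = 404.7 GPa, ρ = 19260 kg/m³
  nickel superalloy: E = 213.2 GPa, ρ = 8580 kg/m³
  elm: E = 12.36 GPa, ρ = 728.1 kg/m³
  polycarbonate: E = 2.460 GPa, ρ = 1210 kg/m³
  silicon nitride: E = 317.6 GPa, ρ = 3170 kg/m³
  silicon nitride: M = 100 MN·m/kg
  nickel superalloy: M = 24.8 MN·m/kg
  tungsten: M = 21.0 MN·m/kg
  elm: M = 17.0 MN·m/kg
  polycarbonate: M = 2.03 MN·m/kg
Silicon nitride has the largest M.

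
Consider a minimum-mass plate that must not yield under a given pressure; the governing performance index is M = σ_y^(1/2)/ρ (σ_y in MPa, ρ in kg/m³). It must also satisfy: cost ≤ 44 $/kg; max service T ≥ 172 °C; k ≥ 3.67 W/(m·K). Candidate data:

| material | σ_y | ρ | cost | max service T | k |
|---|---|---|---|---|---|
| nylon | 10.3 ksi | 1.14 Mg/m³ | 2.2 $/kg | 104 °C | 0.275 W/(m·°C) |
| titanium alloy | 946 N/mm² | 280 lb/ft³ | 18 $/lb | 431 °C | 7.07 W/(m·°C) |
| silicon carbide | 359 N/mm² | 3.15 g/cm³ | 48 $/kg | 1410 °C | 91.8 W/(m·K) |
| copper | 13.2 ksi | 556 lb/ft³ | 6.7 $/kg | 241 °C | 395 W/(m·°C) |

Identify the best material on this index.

Screen on constraints: cost ≤ 44 $/kg; max service T ≥ 172 °C; k ≥ 3.67 W/(m·K). Survivors: titanium alloy, copper.
Normalizing units and computing the index:
  titanium alloy: σ_y = 946.0 MPa, ρ = 4485 kg/m³
  copper: σ_y = 91.01 MPa, ρ = 8906 kg/m³
  titanium alloy: M = 6.86×10⁻³
  copper: M = 1.07×10⁻³
Highest index: titanium alloy.

titanium alloy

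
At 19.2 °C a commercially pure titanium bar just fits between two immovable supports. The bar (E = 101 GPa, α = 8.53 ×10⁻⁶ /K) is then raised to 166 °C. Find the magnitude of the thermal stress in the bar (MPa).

126 MPa

ΔT = 146.8 K. Constrained thermal stress σ = E·α·ΔT = 101.0×10³ MPa × 8.53×10⁻⁶ × 146.8 = 126 MPa (compressive).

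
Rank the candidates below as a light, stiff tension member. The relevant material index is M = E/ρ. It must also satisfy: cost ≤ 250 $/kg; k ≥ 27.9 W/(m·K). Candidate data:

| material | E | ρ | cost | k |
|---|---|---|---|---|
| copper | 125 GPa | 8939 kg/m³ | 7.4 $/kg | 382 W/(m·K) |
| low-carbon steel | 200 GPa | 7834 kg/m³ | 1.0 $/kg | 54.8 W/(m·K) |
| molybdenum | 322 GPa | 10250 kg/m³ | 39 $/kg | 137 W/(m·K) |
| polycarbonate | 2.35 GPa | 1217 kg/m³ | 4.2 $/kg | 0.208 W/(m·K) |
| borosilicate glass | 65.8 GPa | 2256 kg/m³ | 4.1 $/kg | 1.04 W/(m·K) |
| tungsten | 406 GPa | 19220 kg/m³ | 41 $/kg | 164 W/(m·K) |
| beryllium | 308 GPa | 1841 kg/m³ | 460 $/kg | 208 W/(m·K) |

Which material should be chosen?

molybdenum

Screen on constraints: cost ≤ 250 $/kg; k ≥ 27.9 W/(m·K). Survivors: copper, low-carbon steel, molybdenum, tungsten.
Evaluate M for each candidate:
  molybdenum: M = 31.4 MN·m/kg
  low-carbon steel: M = 25.5 MN·m/kg
  tungsten: M = 21.1 MN·m/kg
  copper: M = 14.0 MN·m/kg
Highest index: molybdenum.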